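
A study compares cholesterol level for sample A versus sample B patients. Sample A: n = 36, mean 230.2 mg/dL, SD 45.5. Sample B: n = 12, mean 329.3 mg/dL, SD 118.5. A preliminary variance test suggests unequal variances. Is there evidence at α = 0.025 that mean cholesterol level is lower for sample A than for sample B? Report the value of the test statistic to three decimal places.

Let group 1 = sample A, group 2 = sample B. H0: μ_1 = μ_2; H1: μ_1 < μ_2 (Welch's two-sample t-test, left-tailed).
t = (x̄_1 − x̄_2)/√(s_1²/n_1 + s_2²/n_2) = (230.2 − 329.3)/√(45.5²/36 + 118.5²/12) = -2.828
Welch–Satterthwaite df ≈ 12.10
p-value = P(T ≤ -2.828) ≈ 0.008
Since p ≈ 0.008 < α = 0.025, reject H0; the evidence is statistically significant.

-2.828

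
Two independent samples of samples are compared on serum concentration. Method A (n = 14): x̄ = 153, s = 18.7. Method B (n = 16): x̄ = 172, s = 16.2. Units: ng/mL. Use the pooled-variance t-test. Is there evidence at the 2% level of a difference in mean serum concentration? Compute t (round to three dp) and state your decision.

Let group 1 = method A, group 2 = method B. H0: μ_1 = μ_2; H1: μ_1 ≠ μ_2 (two-sample pooled-variance t-test, two-sided).
s_p² = [(14−1)·18.7² + (16−1)·16.2²]/(14+16−2) = 302.949
t = (153 − 172)/√[302.949·(1/14 + 1/16)] = -2.983
df = n₁ + n₂ − 2 = 28
Two-sided p-value ≈ 0.0059
Since p ≈ 0.0059 < α = 0.02, reject H0; the data support H1.

t = -2.983; reject H0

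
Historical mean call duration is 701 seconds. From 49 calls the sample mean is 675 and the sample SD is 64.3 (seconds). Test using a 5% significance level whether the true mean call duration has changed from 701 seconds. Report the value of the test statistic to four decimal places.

-2.8305

H0: μ = 701; H1: μ ≠ 701 (one-sample t-test, two-sided).
t = (x̄ − μ₀)/(s/√n) = (675 − 701)/(64.3/√49) = -2.8305
df = n − 1 = 48
Two-sided p-value ≈ 0.0068
Since p ≈ 0.0068 < α = 0.05, reject H0; the evidence is statistically significant.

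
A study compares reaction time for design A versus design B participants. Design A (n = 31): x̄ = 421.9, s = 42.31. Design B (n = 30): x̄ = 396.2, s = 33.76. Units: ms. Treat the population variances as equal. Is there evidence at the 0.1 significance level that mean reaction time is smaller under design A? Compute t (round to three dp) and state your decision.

t = 2.617; fail to reject H0

Let group 1 = design A, group 2 = design B. H0: μ_1 = μ_2; H1: μ_1 < μ_2 (two-sample pooled-variance t-test, left-tailed).
s_p² = [(31−1)·42.31² + (30−1)·33.76²]/(31+30−2) = 1470.45
t = (421.9 − 396.2)/√[1470.45·(1/31 + 1/30)] = 2.617
df = n₁ + n₂ − 2 = 59
p-value = P(T ≤ 2.617) ≈ 0.9944
Since p ≈ 0.9944 > α = 0.1, fail to reject H0; the data do not provide sufficient evidence against H0.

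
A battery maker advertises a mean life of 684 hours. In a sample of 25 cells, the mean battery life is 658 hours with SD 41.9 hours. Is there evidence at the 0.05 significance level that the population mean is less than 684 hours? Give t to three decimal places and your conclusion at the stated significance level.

H0: μ = 684; H1: μ < 684 (one-sample t-test, left-tailed).
t = (x̄ − μ₀)/(s/√n) = (658 − 684)/(41.9/√25) = -3.103
df = n − 1 = 24
p-value = P(T ≤ -3.103) ≈ 0.0024
Since p ≈ 0.0024 < α = 0.05, reject H0; the data support H1.

t = -3.103; reject H0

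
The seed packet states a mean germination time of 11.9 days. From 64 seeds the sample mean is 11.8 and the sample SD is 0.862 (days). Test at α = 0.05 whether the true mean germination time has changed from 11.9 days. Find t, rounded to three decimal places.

-0.928

H0: μ = 11.9; H1: μ ≠ 11.9 (one-sample t-test, two-sided).
t = (x̄ − μ₀)/(s/√n) = (11.8 − 11.9)/(0.862/√64) = -0.928
df = n − 1 = 63
Two-sided p-value ≈ 0.357
Since p ≈ 0.357 > α = 0.05, fail to reject H0; the evidence is not statistically significant.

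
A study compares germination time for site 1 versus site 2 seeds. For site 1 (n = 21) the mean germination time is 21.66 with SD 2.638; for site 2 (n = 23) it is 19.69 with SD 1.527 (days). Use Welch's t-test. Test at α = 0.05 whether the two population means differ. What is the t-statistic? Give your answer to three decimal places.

2.995

Let group 1 = site 1, group 2 = site 2. H0: μ_1 = μ_2; H1: μ_1 ≠ μ_2 (Welch's two-sample t-test, two-sided).
t = (x̄_1 − x̄_2)/√(s_1²/n_1 + s_2²/n_2) = (21.66 − 19.69)/√(2.638²/21 + 1.527²/23) = 2.995
Welch–Satterthwaite df ≈ 31.43
Two-sided p-value ≈ 0.0053
Since p ≈ 0.0053 < α = 0.05, reject H0; the evidence is statistically significant.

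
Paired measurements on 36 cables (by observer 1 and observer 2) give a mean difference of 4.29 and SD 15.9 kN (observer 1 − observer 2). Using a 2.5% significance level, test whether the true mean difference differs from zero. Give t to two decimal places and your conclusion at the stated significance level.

t = 1.62; fail to reject H0

H0: μ_d = 0; H1: μ_d ≠ 0 (paired t-test on the differences, two-sided).
t = d̄/(s_d/√n) = 4.29/(15.9/√36) = 1.62
df = n − 1 = 35
Two-sided p-value ≈ 0.114
Since p ≈ 0.114 > α = 0.025, fail to reject H0; the evidence is not statistically significant.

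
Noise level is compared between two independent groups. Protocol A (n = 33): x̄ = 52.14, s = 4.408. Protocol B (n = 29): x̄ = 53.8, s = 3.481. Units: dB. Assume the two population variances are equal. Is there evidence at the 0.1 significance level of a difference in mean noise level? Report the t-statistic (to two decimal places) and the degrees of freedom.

t = -1.63, df = 60

Let group 1 = protocol A, group 2 = protocol B. H0: μ_1 = μ_2; H1: μ_1 ≠ μ_2 (two-sample pooled-variance t-test, two-sided).
s_p² = [(33−1)·4.408² + (29−1)·3.481²]/(33+29−2) = 16.0177
t = (52.14 − 53.8)/√[16.0177·(1/33 + 1/29)] = -1.63
df = n₁ + n₂ − 2 = 60
Two-sided p-value ≈ 0.1084
Since p ≈ 0.1084 > α = 0.1, fail to reject H0; the data do not provide sufficient evidence against H0.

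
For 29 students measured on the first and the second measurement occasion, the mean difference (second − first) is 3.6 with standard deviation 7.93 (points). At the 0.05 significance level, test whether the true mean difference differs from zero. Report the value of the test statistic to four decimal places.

2.4447

H0: μ_d = 0; H1: μ_d ≠ 0 (paired t-test on the differences, two-sided).
t = d̄/(s_d/√n) = 3.6/(7.93/√29) = 2.4447
df = n − 1 = 28
Two-sided p-value ≈ 0.021
Since p ≈ 0.021 < α = 0.05, reject H0; the data support H1.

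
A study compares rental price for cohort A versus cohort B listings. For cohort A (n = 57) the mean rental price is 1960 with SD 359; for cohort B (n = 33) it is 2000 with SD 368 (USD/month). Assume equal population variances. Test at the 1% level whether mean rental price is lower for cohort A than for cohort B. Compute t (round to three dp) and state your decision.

Let group 1 = cohort A, group 2 = cohort B. H0: μ_1 = μ_2; H1: μ_1 < μ_2 (two-sample pooled-variance t-test, left-tailed).
s_p² = [(57−1)·359² + (33−1)·368²]/(57+33−2) = 131260
t = (1960 − 2000)/√[131260·(1/57 + 1/33)] = -0.505
df = n₁ + n₂ − 2 = 88
p-value = P(T ≤ -0.505) ≈ 0.308
Since p ≈ 0.308 > α = 0.01, fail to reject H0; the evidence is not statistically significant.

t = -0.505; fail to reject H0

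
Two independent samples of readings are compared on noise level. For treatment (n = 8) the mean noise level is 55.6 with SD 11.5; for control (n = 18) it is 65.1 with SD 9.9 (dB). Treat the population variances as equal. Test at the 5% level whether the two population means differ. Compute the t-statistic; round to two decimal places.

-2.15

Let group 1 = treatment, group 2 = control. H0: μ_1 = μ_2; H1: μ_1 ≠ μ_2 (two-sample pooled-variance t-test, two-sided).
s_p² = [(8−1)·11.5² + (18−1)·9.9²]/(8+18−2) = 107.997
t = (55.6 − 65.1)/√[107.997·(1/8 + 1/18)] = -2.15
df = n₁ + n₂ − 2 = 24
Two-sided p-value ≈ 0.0417
Since p ≈ 0.0417 < α = 0.05, reject H0; the evidence is statistically significant.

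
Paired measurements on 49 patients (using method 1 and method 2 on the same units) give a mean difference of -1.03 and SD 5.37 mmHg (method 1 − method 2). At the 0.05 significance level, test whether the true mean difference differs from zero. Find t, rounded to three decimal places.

-1.343

H0: μ_d = 0; H1: μ_d ≠ 0 (paired t-test on the differences, two-sided).
t = d̄/(s_d/√n) = -1.03/(5.37/√49) = -1.343
df = n − 1 = 48
Two-sided p-value ≈ 0.186
Since p ≈ 0.186 > α = 0.05, fail to reject H0; the data do not provide sufficient evidence against H0.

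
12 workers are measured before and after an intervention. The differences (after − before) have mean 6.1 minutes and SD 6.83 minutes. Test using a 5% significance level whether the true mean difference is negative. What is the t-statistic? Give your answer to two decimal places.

3.09

H0: μ_d = 0; H1: μ_d < 0 (paired t-test on the differences, left-tailed).
t = d̄/(s_d/√n) = 6.1/(6.83/√12) = 3.09
df = n − 1 = 11
p-value = P(T ≤ 3.09) ≈ 0.9949
Since p ≈ 0.9949 > α = 0.05, fail to reject H0; the evidence is not statistically significant.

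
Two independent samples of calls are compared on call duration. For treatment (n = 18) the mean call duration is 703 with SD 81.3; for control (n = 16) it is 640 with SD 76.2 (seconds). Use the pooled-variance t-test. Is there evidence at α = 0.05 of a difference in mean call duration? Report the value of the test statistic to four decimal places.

Let group 1 = treatment, group 2 = control. H0: μ_1 = μ_2; H1: μ_1 ≠ μ_2 (two-sample pooled-variance t-test, two-sided).
s_p² = [(18−1)·81.3² + (16−1)·76.2²]/(18+16−2) = 6233.17
t = (703 − 640)/√[6233.17·(1/18 + 1/16)] = 2.3224
df = n₁ + n₂ − 2 = 32
Two-sided p-value ≈ 0.027
Since p ≈ 0.027 < α = 0.05, reject H0; the evidence is statistically significant.

2.3224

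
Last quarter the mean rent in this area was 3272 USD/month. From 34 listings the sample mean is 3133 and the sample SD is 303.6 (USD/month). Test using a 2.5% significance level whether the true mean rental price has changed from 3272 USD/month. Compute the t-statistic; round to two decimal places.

H0: μ = 3272; H1: μ ≠ 3272 (one-sample t-test, two-sided).
t = (x̄ − μ₀)/(s/√n) = (3133 − 3272)/(303.6/√34) = -2.67
df = n − 1 = 33
Two-sided p-value ≈ 0.012
Since p ≈ 0.012 < α = 0.025, reject H0; the evidence is statistically significant.

-2.67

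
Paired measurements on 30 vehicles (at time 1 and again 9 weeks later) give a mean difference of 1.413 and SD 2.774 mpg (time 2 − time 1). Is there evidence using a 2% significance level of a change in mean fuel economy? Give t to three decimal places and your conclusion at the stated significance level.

H0: μ_d = 0; H1: μ_d ≠ 0 (paired t-test on the differences, two-sided).
t = d̄/(s_d/√n) = 1.413/(2.774/√30) = 2.790
df = n − 1 = 29
Two-sided p-value ≈ 0.0092
Since p ≈ 0.0092 < α = 0.02, reject H0; the data support H1.

t = 2.790; reject H0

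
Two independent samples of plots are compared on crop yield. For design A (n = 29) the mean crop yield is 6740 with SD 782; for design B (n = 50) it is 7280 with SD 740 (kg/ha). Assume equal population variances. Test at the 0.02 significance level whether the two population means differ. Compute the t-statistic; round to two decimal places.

Let group 1 = design A, group 2 = design B. H0: μ_1 = μ_2; H1: μ_1 ≠ μ_2 (two-sample pooled-variance t-test, two-sided).
s_p² = [(29−1)·782² + (50−1)·740²]/(29+50−2) = 570845
t = (6740 − 7280)/√[570845·(1/29 + 1/50)] = -3.06
df = n₁ + n₂ − 2 = 77
Two-sided p-value ≈ 0.003
Since p ≈ 0.003 < α = 0.02, reject H0; the evidence is statistically significant.

-3.06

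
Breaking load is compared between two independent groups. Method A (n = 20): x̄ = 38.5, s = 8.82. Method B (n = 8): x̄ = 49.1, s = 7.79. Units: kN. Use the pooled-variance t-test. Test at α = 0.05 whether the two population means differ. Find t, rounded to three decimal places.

-2.962

Let group 1 = method A, group 2 = method B. H0: μ_1 = μ_2; H1: μ_1 ≠ μ_2 (two-sample pooled-variance t-test, two-sided).
s_p² = [(20−1)·8.82² + (8−1)·7.79²]/(20+8−2) = 73.1863
t = (38.5 − 49.1)/√[73.1863·(1/20 + 1/8)] = -2.962
df = n₁ + n₂ − 2 = 26
Two-sided p-value ≈ 0.006
Since p ≈ 0.006 < α = 0.05, reject H0; the data support H1.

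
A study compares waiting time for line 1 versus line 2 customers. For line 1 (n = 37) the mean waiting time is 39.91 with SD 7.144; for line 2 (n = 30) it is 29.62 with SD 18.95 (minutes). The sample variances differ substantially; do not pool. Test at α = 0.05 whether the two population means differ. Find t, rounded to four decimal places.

2.8163

Let group 1 = line 1, group 2 = line 2. H0: μ_1 = μ_2; H1: μ_1 ≠ μ_2 (Welch's two-sample t-test, two-sided).
t = (x̄_1 − x̄_2)/√(s_1²/n_1 + s_2²/n_2) = (39.91 − 29.62)/√(7.144²/37 + 18.95²/30) = 2.8163
Welch–Satterthwaite df ≈ 35.69
Two-sided p-value ≈ 0.008
Since p ≈ 0.008 < α = 0.05, reject H0; the data support H1.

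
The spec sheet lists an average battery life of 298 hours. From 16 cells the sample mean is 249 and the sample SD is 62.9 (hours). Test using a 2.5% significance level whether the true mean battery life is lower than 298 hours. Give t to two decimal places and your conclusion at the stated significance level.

t = -3.12; reject H0

H0: μ = 298; H1: μ < 298 (one-sample t-test, left-tailed).
t = (x̄ − μ₀)/(s/√n) = (249 − 298)/(62.9/√16) = -3.12
df = n − 1 = 15
p-value = P(T ≤ -3.12) ≈ 0.0035
Since p ≈ 0.0035 < α = 0.025, reject H0; the evidence is statistically significant.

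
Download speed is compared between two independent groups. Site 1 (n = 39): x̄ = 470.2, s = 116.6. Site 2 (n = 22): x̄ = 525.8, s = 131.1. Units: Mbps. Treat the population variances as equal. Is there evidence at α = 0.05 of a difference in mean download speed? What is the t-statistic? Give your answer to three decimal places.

-1.710

Let group 1 = site 1, group 2 = site 2. H0: μ_1 = μ_2; H1: μ_1 ≠ μ_2 (two-sample pooled-variance t-test, two-sided).
s_p² = [(39−1)·116.6² + (22−1)·131.1²]/(39+22−2) = 14873.9
t = (470.2 − 525.8)/√[14873.9·(1/39 + 1/22)] = -1.710
df = n₁ + n₂ − 2 = 59
Two-sided p-value ≈ 0.093
Since p ≈ 0.093 > α = 0.05, fail to reject H0; the evidence is not statistically significant.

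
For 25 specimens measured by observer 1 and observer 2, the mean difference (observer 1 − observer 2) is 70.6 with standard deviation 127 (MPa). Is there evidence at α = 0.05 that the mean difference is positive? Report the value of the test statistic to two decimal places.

2.78

H0: μ_d = 0; H1: μ_d > 0 (paired t-test on the differences, right-tailed).
t = d̄/(s_d/√n) = 70.6/(127/√25) = 2.78
df = n − 1 = 24
p-value = P(T ≥ 2.78) ≈ 0.005
Since p ≈ 0.005 < α = 0.05, reject H0; the data support H1.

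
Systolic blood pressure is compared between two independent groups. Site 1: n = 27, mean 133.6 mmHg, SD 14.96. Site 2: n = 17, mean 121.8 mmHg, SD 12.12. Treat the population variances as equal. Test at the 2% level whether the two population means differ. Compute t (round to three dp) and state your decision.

t = 2.733; reject H0

Let group 1 = site 1, group 2 = site 2. H0: μ_1 = μ_2; H1: μ_1 ≠ μ_2 (two-sample pooled-variance t-test, two-sided).
s_p² = [(27−1)·14.96² + (17−1)·12.12²]/(27+17−2) = 194.504
t = (133.6 − 121.8)/√[194.504·(1/27 + 1/17)] = 2.733
df = n₁ + n₂ − 2 = 42
Two-sided p-value ≈ 0.009
Since p ≈ 0.009 < α = 0.02, reject H0; the data support H1.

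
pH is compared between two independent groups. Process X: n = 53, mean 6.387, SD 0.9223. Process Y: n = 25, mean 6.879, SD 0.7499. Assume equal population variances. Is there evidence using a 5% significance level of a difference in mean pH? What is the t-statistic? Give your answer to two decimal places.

-2.33

Let group 1 = process X, group 2 = process Y. H0: μ_1 = μ_2; H1: μ_1 ≠ μ_2 (two-sample pooled-variance t-test, two-sided).
s_p² = [(53−1)·0.9223² + (25−1)·0.7499²]/(53+25−2) = 0.759599
t = (6.387 − 6.879)/√[0.759599·(1/53 + 1/25)] = -2.33
df = n₁ + n₂ − 2 = 76
Two-sided p-value ≈ 0.023
Since p ≈ 0.023 < α = 0.05, reject H0; the data support H1.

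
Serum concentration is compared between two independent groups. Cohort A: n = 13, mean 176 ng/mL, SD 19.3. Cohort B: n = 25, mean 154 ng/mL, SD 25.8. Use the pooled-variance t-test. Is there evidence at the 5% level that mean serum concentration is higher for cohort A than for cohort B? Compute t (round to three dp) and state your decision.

Let group 1 = cohort A, group 2 = cohort B. H0: μ_1 = μ_2; H1: μ_1 > μ_2 (two-sample pooled-variance t-test, right-tailed).
s_p² = [(13−1)·19.3² + (25−1)·25.8²]/(13+25−2) = 567.923
t = (176 − 154)/√[567.923·(1/13 + 1/25)] = 2.700
df = n₁ + n₂ − 2 = 36
p-value = P(T ≥ 2.700) ≈ 0.0053
Since p ≈ 0.0053 < α = 0.05, reject H0; the evidence is statistically significant.

t = 2.700; reject H0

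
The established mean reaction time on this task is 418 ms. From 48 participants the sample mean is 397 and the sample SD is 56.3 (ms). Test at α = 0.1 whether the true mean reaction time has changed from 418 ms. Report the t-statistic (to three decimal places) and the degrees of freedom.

t = -2.584, df = 47

H0: μ = 418; H1: μ ≠ 418 (one-sample t-test, two-sided).
t = (x̄ − μ₀)/(s/√n) = (397 − 418)/(56.3/√48) = -2.584
df = n − 1 = 47
Two-sided p-value ≈ 0.0129
Since p ≈ 0.0129 < α = 0.1, reject H0; the evidence is statistically significant.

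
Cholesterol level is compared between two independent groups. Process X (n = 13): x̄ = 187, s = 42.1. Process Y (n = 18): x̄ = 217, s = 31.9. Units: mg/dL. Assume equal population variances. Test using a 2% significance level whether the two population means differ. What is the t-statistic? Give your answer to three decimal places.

Let group 1 = process X, group 2 = process Y. H0: μ_1 = μ_2; H1: μ_1 ≠ μ_2 (two-sample pooled-variance t-test, two-sided).
s_p² = [(13−1)·42.1² + (18−1)·31.9²]/(13+18−2) = 1329.94
t = (187 − 217)/√[1329.94·(1/13 + 1/18)] = -2.260
df = n₁ + n₂ − 2 = 29
Two-sided p-value ≈ 0.031
Since p ≈ 0.031 > α = 0.02, fail to reject H0; the data do not provide sufficient evidence against H0.

-2.260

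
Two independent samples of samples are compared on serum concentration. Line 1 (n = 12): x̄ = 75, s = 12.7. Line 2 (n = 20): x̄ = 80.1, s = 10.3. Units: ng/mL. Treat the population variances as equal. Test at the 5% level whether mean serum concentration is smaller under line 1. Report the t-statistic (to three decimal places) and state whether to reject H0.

Let group 1 = line 1, group 2 = line 2. H0: μ_1 = μ_2; H1: μ_1 < μ_2 (two-sample pooled-variance t-test, left-tailed).
s_p² = [(12−1)·12.7² + (20−1)·10.3²]/(12+20−2) = 126.33
t = (75 − 80.1)/√[126.33·(1/12 + 1/20)] = -1.243
df = n₁ + n₂ − 2 = 30
p-value = P(T ≤ -1.243) ≈ 0.112
Since p ≈ 0.112 > α = 0.05, fail to reject H0; the evidence is not statistically significant.

t = -1.243; fail to reject H0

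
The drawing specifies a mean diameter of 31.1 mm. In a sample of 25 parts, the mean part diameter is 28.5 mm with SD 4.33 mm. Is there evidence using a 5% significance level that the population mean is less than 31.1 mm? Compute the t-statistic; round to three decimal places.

-3.002

H0: μ = 31.1; H1: μ < 31.1 (one-sample t-test, left-tailed).
t = (x̄ − μ₀)/(s/√n) = (28.5 − 31.1)/(4.33/√25) = -3.002
df = n − 1 = 24
p-value = P(T ≤ -3.002) ≈ 0.0031
Since p ≈ 0.0031 < α = 0.05, reject H0; the evidence is statistically significant.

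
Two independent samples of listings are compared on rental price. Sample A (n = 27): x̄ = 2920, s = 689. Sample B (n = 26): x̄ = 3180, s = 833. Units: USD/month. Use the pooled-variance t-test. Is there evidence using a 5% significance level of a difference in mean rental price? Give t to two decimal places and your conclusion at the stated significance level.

Let group 1 = sample A, group 2 = sample B. H0: μ_1 = μ_2; H1: μ_1 ≠ μ_2 (two-sample pooled-variance t-test, two-sided).
s_p² = [(27−1)·689² + (26−1)·833²]/(27+26−2) = 582156
t = (2920 − 3180)/√[582156·(1/27 + 1/26)] = -1.24
df = n₁ + n₂ − 2 = 51
Two-sided p-value ≈ 0.221
Since p ≈ 0.221 > α = 0.05, fail to reject H0; the evidence is not statistically significant.

t = -1.24; fail to reject H0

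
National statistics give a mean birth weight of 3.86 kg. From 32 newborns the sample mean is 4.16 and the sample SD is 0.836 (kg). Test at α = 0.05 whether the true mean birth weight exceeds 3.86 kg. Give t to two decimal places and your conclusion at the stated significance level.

t = 2.03; reject H0

H0: μ = 3.86; H1: μ > 3.86 (one-sample t-test, right-tailed).
t = (x̄ − μ₀)/(s/√n) = (4.16 − 3.86)/(0.836/√32) = 2.03
df = n − 1 = 31
p-value = P(T ≥ 2.03) ≈ 0.0255
Since p ≈ 0.0255 < α = 0.05, reject H0; the data support H1.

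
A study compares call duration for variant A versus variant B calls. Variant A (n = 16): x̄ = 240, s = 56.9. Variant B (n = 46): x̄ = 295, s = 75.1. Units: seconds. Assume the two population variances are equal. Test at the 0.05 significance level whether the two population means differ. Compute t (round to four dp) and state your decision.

Let group 1 = variant A, group 2 = variant B. H0: μ_1 = μ_2; H1: μ_1 ≠ μ_2 (two-sample pooled-variance t-test, two-sided).
s_p² = [(16−1)·56.9² + (46−1)·75.1²]/(16+46−2) = 5039.41
t = (240 − 295)/√[5039.41·(1/16 + 1/46)] = -2.6694
df = n₁ + n₂ − 2 = 60
Two-sided p-value ≈ 0.010
Since p ≈ 0.010 < α = 0.05, reject H0; the evidence is statistically significant.

t = -2.6694; reject H0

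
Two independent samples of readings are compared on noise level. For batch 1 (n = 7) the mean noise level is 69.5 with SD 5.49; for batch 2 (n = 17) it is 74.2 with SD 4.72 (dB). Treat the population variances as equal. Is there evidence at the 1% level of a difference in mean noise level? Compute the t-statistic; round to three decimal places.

-2.118

Let group 1 = batch 1, group 2 = batch 2. H0: μ_1 = μ_2; H1: μ_1 ≠ μ_2 (two-sample pooled-variance t-test, two-sided).
s_p² = [(7−1)·5.49² + (17−1)·4.72²]/(7+17−2) = 24.4225
t = (69.5 − 74.2)/√[24.4225·(1/7 + 1/17)] = -2.118
df = n₁ + n₂ − 2 = 22
Two-sided p-value ≈ 0.0457
Since p ≈ 0.0457 > α = 0.01, fail to reject H0; the data do not provide sufficient evidence against H0.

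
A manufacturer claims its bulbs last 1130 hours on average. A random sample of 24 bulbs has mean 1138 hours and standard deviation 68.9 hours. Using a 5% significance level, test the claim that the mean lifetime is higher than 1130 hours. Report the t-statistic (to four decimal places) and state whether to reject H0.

t = 0.5688; fail to reject H0

H0: μ = 1130; H1: μ > 1130 (one-sample t-test, right-tailed).
t = (x̄ − μ₀)/(s/√n) = (1138 − 1130)/(68.9/√24) = 0.5688
df = n − 1 = 23
p-value = P(T ≥ 0.5688) ≈ 0.2875
Since p ≈ 0.2875 > α = 0.05, fail to reject H0; the data do not provide sufficient evidence against H0.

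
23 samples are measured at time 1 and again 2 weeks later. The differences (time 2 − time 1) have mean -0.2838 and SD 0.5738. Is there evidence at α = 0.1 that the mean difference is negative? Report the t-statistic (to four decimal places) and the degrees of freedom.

t = -2.3720, df = 22

H0: μ_d = 0; H1: μ_d < 0 (paired t-test on the differences, left-tailed).
t = d̄/(s_d/√n) = -0.2838/(0.5738/√23) = -2.3720
df = n − 1 = 22
p-value = P(T ≤ -2.3720) ≈ 0.013
Since p ≈ 0.013 < α = 0.1, reject H0; the evidence is statistically significant.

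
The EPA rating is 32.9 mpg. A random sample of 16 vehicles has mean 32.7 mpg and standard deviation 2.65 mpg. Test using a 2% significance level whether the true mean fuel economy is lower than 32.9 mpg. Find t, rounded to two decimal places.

-0.30

H0: μ = 32.9; H1: μ < 32.9 (one-sample t-test, left-tailed).
t = (x̄ − μ₀)/(s/√n) = (32.7 − 32.9)/(2.65/√16) = -0.30
df = n − 1 = 15
p-value = P(T ≤ -0.30) ≈ 0.383
Since p ≈ 0.383 > α = 0.02, fail to reject H0; the evidence is not statistically significant.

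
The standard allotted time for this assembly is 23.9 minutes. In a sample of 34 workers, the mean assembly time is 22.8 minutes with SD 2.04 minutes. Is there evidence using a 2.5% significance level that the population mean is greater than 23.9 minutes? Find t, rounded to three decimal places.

-3.144

H0: μ = 23.9; H1: μ > 23.9 (one-sample t-test, right-tailed).
t = (x̄ − μ₀)/(s/√n) = (22.8 − 23.9)/(2.04/√34) = -3.144
df = n − 1 = 33
p-value = P(T ≥ -3.144) ≈ 0.9982
Since p ≈ 0.9982 > α = 0.025, fail to reject H0; the evidence is not statistically significant.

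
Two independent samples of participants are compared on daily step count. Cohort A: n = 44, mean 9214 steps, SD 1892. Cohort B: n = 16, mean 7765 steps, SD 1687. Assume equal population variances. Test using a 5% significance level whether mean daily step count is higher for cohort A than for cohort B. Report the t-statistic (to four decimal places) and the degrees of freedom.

Let group 1 = cohort A, group 2 = cohort B. H0: μ_1 = μ_2; H1: μ_1 > μ_2 (two-sample pooled-variance t-test, right-tailed).
s_p² = [(44−1)·1892² + (16−1)·1687²]/(44+16−2) = 3389920
t = (9214 − 7765)/√[3389920·(1/44 + 1/16)] = 2.6958
df = n₁ + n₂ − 2 = 58
p-value = P(T ≥ 2.6958) ≈ 0.005
Since p ≈ 0.005 < α = 0.05, reject H0; the data support H1.

t = 2.6958, df = 58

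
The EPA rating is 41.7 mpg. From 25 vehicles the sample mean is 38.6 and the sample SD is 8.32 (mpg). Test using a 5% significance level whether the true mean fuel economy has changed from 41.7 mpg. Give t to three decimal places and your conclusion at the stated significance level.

H0: μ = 41.7; H1: μ ≠ 41.7 (one-sample t-test, two-sided).
t = (x̄ − μ₀)/(s/√n) = (38.6 − 41.7)/(8.32/√25) = -1.863
df = n − 1 = 24
Two-sided p-value ≈ 0.075
Since p ≈ 0.075 > α = 0.05, fail to reject H0; the data do not provide sufficient evidence against H0.

t = -1.863; fail to reject H0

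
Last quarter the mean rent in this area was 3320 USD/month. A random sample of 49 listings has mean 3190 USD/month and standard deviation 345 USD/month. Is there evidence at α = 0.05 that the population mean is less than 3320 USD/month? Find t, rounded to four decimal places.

H0: μ = 3320; H1: μ < 3320 (one-sample t-test, left-tailed).
t = (x̄ − μ₀)/(s/√n) = (3190 − 3320)/(345/√49) = -2.6377
df = n − 1 = 48
p-value = P(T ≤ -2.6377) ≈ 0.006
Since p ≈ 0.006 < α = 0.05, reject H0; the evidence is statistically significant.

-2.6377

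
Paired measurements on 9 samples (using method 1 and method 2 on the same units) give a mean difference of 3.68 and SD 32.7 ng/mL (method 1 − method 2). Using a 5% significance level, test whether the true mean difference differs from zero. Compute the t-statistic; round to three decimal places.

0.338

H0: μ_d = 0; H1: μ_d ≠ 0 (paired t-test on the differences, two-sided).
t = d̄/(s_d/√n) = 3.68/(32.7/√9) = 0.338
df = n − 1 = 8
Two-sided p-value ≈ 0.744
Since p ≈ 0.744 > α = 0.05, fail to reject H0; the data do not provide sufficient evidence against H0.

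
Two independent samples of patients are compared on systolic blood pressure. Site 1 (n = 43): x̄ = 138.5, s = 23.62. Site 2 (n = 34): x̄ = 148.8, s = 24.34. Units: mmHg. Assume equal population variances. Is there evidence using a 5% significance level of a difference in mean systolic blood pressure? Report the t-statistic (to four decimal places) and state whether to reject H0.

t = -1.8748; fail to reject H0

Let group 1 = site 1, group 2 = site 2. H0: μ_1 = μ_2; H1: μ_1 ≠ μ_2 (two-sample pooled-variance t-test, two-sided).
s_p² = [(43−1)·23.62² + (34−1)·24.34²]/(43+34−2) = 573.098
t = (138.5 − 148.8)/√[573.098·(1/43 + 1/34)] = -1.8748
df = n₁ + n₂ − 2 = 75
Two-sided p-value ≈ 0.065
Since p ≈ 0.065 > α = 0.05, fail to reject H0; the evidence is not statistically significant.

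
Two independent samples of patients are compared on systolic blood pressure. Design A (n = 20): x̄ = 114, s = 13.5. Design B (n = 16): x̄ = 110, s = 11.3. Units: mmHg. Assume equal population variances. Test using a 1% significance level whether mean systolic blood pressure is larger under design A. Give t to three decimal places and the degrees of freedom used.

Let group 1 = design A, group 2 = design B. H0: μ_1 = μ_2; H1: μ_1 > μ_2 (two-sample pooled-variance t-test, right-tailed).
s_p² = [(20−1)·13.5² + (16−1)·11.3²]/(20+16−2) = 158.179
t = (114 − 110)/√[158.179·(1/20 + 1/16)] = 0.948
df = n₁ + n₂ − 2 = 34
p-value = P(T ≥ 0.948) ≈ 0.1749
Since p ≈ 0.1749 > α = 0.01, fail to reject H0; the data do not provide sufficient evidence against H0.

t = 0.948, df = 34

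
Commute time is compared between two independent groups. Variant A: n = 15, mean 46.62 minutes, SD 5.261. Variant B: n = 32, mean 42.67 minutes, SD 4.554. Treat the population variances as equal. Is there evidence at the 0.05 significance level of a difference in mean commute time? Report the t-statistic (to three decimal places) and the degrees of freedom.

Let group 1 = variant A, group 2 = variant B. H0: μ_1 = μ_2; H1: μ_1 ≠ μ_2 (two-sample pooled-variance t-test, two-sided).
s_p² = [(15−1)·5.261² + (32−1)·4.554²]/(15+32−2) = 22.8978
t = (46.62 − 42.67)/√[22.8978·(1/15 + 1/32)] = 2.638
df = n₁ + n₂ − 2 = 45
Two-sided p-value ≈ 0.011
Since p ≈ 0.011 < α = 0.05, reject H0; the data support H1.

t = 2.638, df = 45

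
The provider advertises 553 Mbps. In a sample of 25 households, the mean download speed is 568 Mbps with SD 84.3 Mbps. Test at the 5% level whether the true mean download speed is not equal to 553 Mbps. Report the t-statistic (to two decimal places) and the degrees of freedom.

H0: μ = 553; H1: μ ≠ 553 (one-sample t-test, two-sided).
t = (x̄ − μ₀)/(s/√n) = (568 − 553)/(84.3/√25) = 0.89
df = n − 1 = 24
Two-sided p-value ≈ 0.382
Since p ≈ 0.382 > α = 0.05, fail to reject H0; the data do not provide sufficient evidence against H0.

t = 0.89, df = 24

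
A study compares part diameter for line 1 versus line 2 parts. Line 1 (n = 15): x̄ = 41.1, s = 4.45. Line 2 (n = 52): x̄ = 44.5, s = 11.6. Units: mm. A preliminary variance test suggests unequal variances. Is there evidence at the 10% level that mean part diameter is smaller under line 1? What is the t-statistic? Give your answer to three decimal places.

Let group 1 = line 1, group 2 = line 2. H0: μ_1 = μ_2; H1: μ_1 < μ_2 (Welch's two-sample t-test, left-tailed).
t = (x̄_1 − x̄_2)/√(s_1²/n_1 + s_2²/n_2) = (41.1 − 44.5)/√(4.45²/15 + 11.6²/52) = -1.720
Welch–Satterthwaite df ≈ 59.70
p-value = P(T ≤ -1.720) ≈ 0.0453
Since p ≈ 0.0453 < α = 0.1, reject H0; the evidence is statistically significant.

-1.720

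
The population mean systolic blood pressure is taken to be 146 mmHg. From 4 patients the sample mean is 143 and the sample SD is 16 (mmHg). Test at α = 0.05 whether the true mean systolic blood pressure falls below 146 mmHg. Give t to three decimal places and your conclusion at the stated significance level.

H0: μ = 146; H1: μ < 146 (one-sample t-test, left-tailed).
t = (x̄ − μ₀)/(s/√n) = (143 − 146)/(16/√4) = -0.375
df = n − 1 = 3
p-value = P(T ≤ -0.375) ≈ 0.366
Since p ≈ 0.366 > α = 0.05, fail to reject H0; the evidence is not statistically significant.

t = -0.375; fail to reject H0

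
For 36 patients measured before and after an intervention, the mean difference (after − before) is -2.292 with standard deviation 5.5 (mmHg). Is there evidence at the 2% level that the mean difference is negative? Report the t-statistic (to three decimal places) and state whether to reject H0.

H0: μ_d = 0; H1: μ_d < 0 (paired t-test on the differences, left-tailed).
t = d̄/(s_d/√n) = -2.292/(5.5/√36) = -2.500
df = n − 1 = 35
p-value = P(T ≤ -2.500) ≈ 0.009
Since p ≈ 0.009 < α = 0.02, reject H0; the evidence is statistically significant.

t = -2.500; reject H0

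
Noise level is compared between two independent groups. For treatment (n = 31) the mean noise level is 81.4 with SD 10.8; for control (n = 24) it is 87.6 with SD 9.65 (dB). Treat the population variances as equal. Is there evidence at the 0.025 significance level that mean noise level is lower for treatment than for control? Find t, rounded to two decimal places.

Let group 1 = treatment, group 2 = control. H0: μ_1 = μ_2; H1: μ_1 < μ_2 (two-sample pooled-variance t-test, left-tailed).
s_p² = [(31−1)·10.8² + (24−1)·9.65²]/(31+24−2) = 106.434
t = (81.4 − 87.6)/√[106.434·(1/31 + 1/24)] = -2.21
df = n₁ + n₂ − 2 = 53
p-value = P(T ≤ -2.21) ≈ 0.0157
Since p ≈ 0.0157 < α = 0.025, reject H0; the data support H1.

-2.21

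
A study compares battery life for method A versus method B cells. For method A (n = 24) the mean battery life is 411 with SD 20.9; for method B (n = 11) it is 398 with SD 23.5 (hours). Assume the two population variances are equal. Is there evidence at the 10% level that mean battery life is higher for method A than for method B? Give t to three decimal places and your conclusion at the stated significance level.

Let group 1 = method A, group 2 = method B. H0: μ_1 = μ_2; H1: μ_1 > μ_2 (two-sample pooled-variance t-test, right-tailed).
s_p² = [(24−1)·20.9² + (11−1)·23.5²]/(24+11−2) = 471.792
t = (411 − 398)/√[471.792·(1/24 + 1/11)] = 1.644
df = n₁ + n₂ − 2 = 33
p-value = P(T ≥ 1.644) ≈ 0.055
Since p ≈ 0.055 < α = 0.1, reject H0; the data support H1.

t = 1.644; reject H0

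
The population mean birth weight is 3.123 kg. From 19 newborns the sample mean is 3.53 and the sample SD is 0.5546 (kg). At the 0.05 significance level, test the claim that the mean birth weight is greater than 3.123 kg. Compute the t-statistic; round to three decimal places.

3.199

H0: μ = 3.123; H1: μ > 3.123 (one-sample t-test, right-tailed).
t = (x̄ − μ₀)/(s/√n) = (3.53 − 3.123)/(0.5546/√19) = 3.199
df = n − 1 = 18
p-value = P(T ≥ 3.199) ≈ 0.002
Since p ≈ 0.002 < α = 0.05, reject H0; the data support H1.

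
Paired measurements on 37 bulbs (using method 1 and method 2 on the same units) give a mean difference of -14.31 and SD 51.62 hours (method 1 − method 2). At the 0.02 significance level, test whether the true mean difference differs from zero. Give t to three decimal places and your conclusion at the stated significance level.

H0: μ_d = 0; H1: μ_d ≠ 0 (paired t-test on the differences, two-sided).
t = d̄/(s_d/√n) = -14.31/(51.62/√37) = -1.686
df = n − 1 = 36
Two-sided p-value ≈ 0.1004
Since p ≈ 0.1004 > α = 0.02, fail to reject H0; the data do not provide sufficient evidence against H0.

t = -1.686; fail to reject H0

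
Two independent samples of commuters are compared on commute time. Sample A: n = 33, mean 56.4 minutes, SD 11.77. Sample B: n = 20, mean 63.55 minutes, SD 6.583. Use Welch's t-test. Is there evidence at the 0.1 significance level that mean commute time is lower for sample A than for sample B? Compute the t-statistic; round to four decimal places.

Let group 1 = sample A, group 2 = sample B. H0: μ_1 = μ_2; H1: μ_1 < μ_2 (Welch's two-sample t-test, left-tailed).
t = (x̄_1 − x̄_2)/√(s_1²/n_1 + s_2²/n_2) = (56.4 − 63.55)/√(11.77²/33 + 6.583²/20) = -2.8341
Welch–Satterthwaite df ≈ 50.78
p-value = P(T ≤ -2.8341) ≈ 0.0033
Since p ≈ 0.0033 < α = 0.1, reject H0; the data support H1.

-2.8341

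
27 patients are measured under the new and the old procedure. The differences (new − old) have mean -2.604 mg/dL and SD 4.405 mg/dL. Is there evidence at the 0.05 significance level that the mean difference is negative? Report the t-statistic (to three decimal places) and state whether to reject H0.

H0: μ_d = 0; H1: μ_d < 0 (paired t-test on the differences, left-tailed).
t = d̄/(s_d/√n) = -2.604/(4.405/√27) = -3.072
df = n − 1 = 26
p-value = P(T ≤ -3.072) ≈ 0.0025
Since p ≈ 0.0025 < α = 0.05, reject H0; the evidence is statistically significant.

t = -3.072; reject H0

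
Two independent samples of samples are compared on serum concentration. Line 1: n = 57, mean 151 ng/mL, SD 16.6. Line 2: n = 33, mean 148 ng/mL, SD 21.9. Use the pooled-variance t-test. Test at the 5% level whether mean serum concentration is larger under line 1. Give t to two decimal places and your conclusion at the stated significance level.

t = 0.73; fail to reject H0

Let group 1 = line 1, group 2 = line 2. H0: μ_1 = μ_2; H1: μ_1 > μ_2 (two-sample pooled-variance t-test, right-tailed).
s_p² = [(57−1)·16.6² + (33−1)·21.9²]/(57+33−2) = 349.76
t = (151 − 148)/√[349.76·(1/57 + 1/33)] = 0.73
df = n₁ + n₂ − 2 = 88
p-value = P(T ≥ 0.73) ≈ 0.2326
Since p ≈ 0.2326 > α = 0.05, fail to reject H0; the data do not provide sufficient evidence against H0.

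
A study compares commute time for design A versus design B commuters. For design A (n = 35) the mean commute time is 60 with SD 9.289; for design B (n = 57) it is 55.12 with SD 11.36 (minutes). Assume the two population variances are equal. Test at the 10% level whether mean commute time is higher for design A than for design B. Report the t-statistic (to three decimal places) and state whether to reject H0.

Let group 1 = design A, group 2 = design B. H0: μ_1 = μ_2; H1: μ_1 > μ_2 (two-sample pooled-variance t-test, right-tailed).
s_p² = [(35−1)·9.289² + (57−1)·11.36²]/(35+57−2) = 112.894
t = (60 − 55.12)/√[112.894·(1/35 + 1/57)] = 2.139
df = n₁ + n₂ − 2 = 90
p-value = P(T ≥ 2.139) ≈ 0.0176
Since p ≈ 0.0176 < α = 0.1, reject H0; the data support H1.

t = 2.139; reject H0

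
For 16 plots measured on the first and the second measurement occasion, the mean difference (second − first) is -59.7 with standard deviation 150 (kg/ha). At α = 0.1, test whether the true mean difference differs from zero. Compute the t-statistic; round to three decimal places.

-1.592

H0: μ_d = 0; H1: μ_d ≠ 0 (paired t-test on the differences, two-sided).
t = d̄/(s_d/√n) = -59.7/(150/√16) = -1.592
df = n − 1 = 15
Two-sided p-value ≈ 0.132
Since p ≈ 0.132 > α = 0.1, fail to reject H0; the data do not provide sufficient evidence against H0.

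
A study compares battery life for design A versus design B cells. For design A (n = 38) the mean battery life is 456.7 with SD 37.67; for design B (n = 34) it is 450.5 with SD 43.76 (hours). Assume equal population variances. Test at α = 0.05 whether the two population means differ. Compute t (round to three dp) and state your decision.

t = 0.646; fail to reject H0

Let group 1 = design A, group 2 = design B. H0: μ_1 = μ_2; H1: μ_1 ≠ μ_2 (two-sample pooled-variance t-test, two-sided).
s_p² = [(38−1)·37.67² + (34−1)·43.76²]/(38+34−2) = 1652.81
t = (456.7 − 450.5)/√[1652.81·(1/38 + 1/34)] = 0.646
df = n₁ + n₂ − 2 = 70
Two-sided p-value ≈ 0.5204
Since p ≈ 0.5204 > α = 0.05, fail to reject H0; the data do not provide sufficient evidence against H0.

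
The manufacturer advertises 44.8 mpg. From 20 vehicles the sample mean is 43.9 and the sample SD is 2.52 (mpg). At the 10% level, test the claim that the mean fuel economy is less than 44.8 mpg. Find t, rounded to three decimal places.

H0: μ = 44.8; H1: μ < 44.8 (one-sample t-test, left-tailed).
t = (x̄ − μ₀)/(s/√n) = (43.9 − 44.8)/(2.52/√20) = -1.597
df = n − 1 = 19
p-value = P(T ≤ -1.597) ≈ 0.0634
Since p ≈ 0.0634 < α = 0.1, reject H0; the evidence is statistically significant.

-1.597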